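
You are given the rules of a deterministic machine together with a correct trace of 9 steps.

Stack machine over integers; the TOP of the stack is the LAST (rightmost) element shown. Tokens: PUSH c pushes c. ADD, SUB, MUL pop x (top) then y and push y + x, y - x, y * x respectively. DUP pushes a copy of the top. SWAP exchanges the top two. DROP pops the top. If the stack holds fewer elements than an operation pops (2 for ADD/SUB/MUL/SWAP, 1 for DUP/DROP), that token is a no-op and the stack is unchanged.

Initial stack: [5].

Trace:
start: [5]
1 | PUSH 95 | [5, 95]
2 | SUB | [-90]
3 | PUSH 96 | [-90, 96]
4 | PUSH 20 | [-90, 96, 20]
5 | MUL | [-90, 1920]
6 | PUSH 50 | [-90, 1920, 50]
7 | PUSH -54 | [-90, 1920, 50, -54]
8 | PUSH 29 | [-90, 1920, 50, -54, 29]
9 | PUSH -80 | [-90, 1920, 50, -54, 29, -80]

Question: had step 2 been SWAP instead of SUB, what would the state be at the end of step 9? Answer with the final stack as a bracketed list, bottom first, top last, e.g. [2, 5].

(re-executing from step 2 with the substitution; state before step 2: [5, 95])
2 | SWAP | [95, 5]
3 | PUSH 96 | [95, 5, 96]
4 | PUSH 20 | [95, 5, 96, 20]
5 | MUL | [95, 5, 1920]
6 | PUSH 50 | [95, 5, 1920, 50]
7 | PUSH -54 | [95, 5, 1920, 50, -54]
8 | PUSH 29 | [95, 5, 1920, 50, -54, 29]
9 | PUSH -80 | [95, 5, 1920, 50, -54, 29, -80]

[95, 5, 1920, 50, -54, 29, -80]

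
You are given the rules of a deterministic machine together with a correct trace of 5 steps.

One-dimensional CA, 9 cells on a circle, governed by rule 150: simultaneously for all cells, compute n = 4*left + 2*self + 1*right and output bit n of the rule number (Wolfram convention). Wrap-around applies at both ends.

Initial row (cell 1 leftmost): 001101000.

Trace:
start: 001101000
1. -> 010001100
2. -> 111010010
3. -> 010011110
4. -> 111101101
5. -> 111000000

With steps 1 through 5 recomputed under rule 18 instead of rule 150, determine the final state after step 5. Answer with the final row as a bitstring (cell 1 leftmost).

010110100

(re-executing steps 1..5 under rule 18; state before step 1: 001101000)
1. -> 010000100
2. -> 101001010
3. -> 000110000
4. -> 001001000
5. -> 010110100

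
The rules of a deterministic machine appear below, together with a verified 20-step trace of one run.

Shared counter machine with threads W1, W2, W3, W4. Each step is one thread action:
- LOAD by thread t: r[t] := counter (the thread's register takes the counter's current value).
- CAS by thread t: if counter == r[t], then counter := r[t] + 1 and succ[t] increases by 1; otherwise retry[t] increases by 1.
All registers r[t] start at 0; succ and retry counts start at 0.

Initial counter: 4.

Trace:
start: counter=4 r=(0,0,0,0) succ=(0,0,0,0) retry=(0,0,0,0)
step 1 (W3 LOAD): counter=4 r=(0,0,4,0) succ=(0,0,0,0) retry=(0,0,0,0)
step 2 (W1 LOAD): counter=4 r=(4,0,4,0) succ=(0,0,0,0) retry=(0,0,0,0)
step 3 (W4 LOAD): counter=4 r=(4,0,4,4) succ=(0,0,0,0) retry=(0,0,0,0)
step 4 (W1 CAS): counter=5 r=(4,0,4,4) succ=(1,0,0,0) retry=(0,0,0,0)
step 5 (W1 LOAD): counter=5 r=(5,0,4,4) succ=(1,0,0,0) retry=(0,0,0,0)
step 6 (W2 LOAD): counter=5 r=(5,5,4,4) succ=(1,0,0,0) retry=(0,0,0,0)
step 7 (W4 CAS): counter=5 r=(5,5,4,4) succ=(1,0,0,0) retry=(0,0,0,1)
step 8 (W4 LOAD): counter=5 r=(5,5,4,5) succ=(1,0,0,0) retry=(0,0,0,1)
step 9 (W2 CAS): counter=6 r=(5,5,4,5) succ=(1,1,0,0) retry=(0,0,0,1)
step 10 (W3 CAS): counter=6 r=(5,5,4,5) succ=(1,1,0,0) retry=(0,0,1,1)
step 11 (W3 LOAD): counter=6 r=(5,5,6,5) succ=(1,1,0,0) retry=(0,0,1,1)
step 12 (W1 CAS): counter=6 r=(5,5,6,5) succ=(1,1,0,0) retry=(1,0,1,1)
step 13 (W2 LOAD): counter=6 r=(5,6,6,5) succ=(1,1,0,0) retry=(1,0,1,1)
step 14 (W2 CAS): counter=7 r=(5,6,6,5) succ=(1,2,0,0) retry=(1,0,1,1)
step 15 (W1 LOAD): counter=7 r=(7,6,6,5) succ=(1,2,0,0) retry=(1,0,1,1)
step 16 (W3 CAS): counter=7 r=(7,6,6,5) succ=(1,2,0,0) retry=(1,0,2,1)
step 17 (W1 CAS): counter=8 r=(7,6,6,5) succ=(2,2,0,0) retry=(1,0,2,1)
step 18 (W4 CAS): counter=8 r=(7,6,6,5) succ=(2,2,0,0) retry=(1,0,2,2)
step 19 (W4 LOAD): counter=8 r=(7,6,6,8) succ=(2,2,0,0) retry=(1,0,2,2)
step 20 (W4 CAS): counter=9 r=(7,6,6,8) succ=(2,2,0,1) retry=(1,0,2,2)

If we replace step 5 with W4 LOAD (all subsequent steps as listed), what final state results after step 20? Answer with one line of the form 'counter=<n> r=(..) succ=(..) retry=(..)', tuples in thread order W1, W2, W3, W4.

(re-executing from step 5 with the substitution; state before step 5: counter=5 r=(4,0,4,4) succ=(1,0,0,0) retry=(0,0,0,0))
step 5 (W4 LOAD): counter=5 r=(4,0,4,5) succ=(1,0,0,0) retry=(0,0,0,0)
step 6 (W2 LOAD): counter=5 r=(4,5,4,5) succ=(1,0,0,0) retry=(0,0,0,0)
step 7 (W4 CAS): counter=6 r=(4,5,4,5) succ=(1,0,0,1) retry=(0,0,0,0)
step 8 (W4 LOAD): counter=6 r=(4,5,4,6) succ=(1,0,0,1) retry=(0,0,0,0)
step 9 (W2 CAS): counter=6 r=(4,5,4,6) succ=(1,0,0,1) retry=(0,1,0,0)
step 10 (W3 CAS): counter=6 r=(4,5,4,6) succ=(1,0,0,1) retry=(0,1,1,0)
step 11 (W3 LOAD): counter=6 r=(4,5,6,6) succ=(1,0,0,1) retry=(0,1,1,0)
step 12 (W1 CAS): counter=6 r=(4,5,6,6) succ=(1,0,0,1) retry=(1,1,1,0)
step 13 (W2 LOAD): counter=6 r=(4,6,6,6) succ=(1,0,0,1) retry=(1,1,1,0)
step 14 (W2 CAS): counter=7 r=(4,6,6,6) succ=(1,1,0,1) retry=(1,1,1,0)
step 15 (W1 LOAD): counter=7 r=(7,6,6,6) succ=(1,1,0,1) retry=(1,1,1,0)
step 16 (W3 CAS): counter=7 r=(7,6,6,6) succ=(1,1,0,1) retry=(1,1,2,0)
step 17 (W1 CAS): counter=8 r=(7,6,6,6) succ=(2,1,0,1) retry=(1,1,2,0)
step 18 (W4 CAS): counter=8 r=(7,6,6,6) succ=(2,1,0,1) retry=(1,1,2,1)
step 19 (W4 LOAD): counter=8 r=(7,6,6,8) succ=(2,1,0,1) retry=(1,1,2,1)
step 20 (W4 CAS): counter=9 r=(7,6,6,8) succ=(2,1,0,2) retry=(1,1,2,1)

counter=9 r=(7,6,6,8) succ=(2,1,0,2) retry=(1,1,2,1)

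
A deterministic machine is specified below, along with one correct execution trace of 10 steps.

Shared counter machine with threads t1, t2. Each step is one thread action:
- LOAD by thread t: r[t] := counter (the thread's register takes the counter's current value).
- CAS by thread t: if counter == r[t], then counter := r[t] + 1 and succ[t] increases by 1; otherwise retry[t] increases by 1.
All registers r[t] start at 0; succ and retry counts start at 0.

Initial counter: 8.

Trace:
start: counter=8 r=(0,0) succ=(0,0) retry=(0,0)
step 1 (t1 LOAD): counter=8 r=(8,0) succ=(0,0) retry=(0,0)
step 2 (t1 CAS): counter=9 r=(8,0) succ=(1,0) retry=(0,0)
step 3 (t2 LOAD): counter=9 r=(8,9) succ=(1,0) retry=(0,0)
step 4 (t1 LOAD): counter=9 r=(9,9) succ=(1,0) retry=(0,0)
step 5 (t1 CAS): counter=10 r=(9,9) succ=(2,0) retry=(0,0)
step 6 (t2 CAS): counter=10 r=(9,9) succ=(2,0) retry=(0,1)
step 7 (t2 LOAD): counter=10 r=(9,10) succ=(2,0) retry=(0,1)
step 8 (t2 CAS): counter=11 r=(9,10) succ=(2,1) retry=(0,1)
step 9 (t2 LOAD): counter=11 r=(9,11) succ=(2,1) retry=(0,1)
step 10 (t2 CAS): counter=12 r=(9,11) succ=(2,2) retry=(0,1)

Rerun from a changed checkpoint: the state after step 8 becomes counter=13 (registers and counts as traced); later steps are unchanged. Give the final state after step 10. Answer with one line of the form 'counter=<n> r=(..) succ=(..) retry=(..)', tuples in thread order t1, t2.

counter=14 r=(9,13) succ=(2,2) retry=(0,1)

state after step 8 := counter=13 r=(9,10) succ=(2,1) retry=(0,1)
step 9 (t2 LOAD): counter=13 r=(9,13) succ=(2,1) retry=(0,1)
step 10 (t2 CAS): counter=14 r=(9,13) succ=(2,2) retry=(0,1)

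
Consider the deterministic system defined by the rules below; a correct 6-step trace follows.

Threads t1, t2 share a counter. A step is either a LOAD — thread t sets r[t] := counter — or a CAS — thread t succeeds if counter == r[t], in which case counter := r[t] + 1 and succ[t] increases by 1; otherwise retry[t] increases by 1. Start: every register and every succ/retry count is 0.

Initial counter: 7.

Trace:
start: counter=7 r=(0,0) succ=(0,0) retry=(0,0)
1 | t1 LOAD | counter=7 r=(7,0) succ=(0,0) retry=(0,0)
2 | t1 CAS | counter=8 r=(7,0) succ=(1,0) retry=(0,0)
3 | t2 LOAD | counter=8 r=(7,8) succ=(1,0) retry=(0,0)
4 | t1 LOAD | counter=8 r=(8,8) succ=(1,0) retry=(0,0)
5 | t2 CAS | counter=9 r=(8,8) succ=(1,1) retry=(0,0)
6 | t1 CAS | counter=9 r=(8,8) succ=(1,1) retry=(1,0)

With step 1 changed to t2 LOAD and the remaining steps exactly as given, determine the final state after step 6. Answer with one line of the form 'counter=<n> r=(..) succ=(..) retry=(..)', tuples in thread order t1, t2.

counter=8 r=(7,7) succ=(0,1) retry=(2,0)

(re-executing from step 1 with the substitution; state before step 1: counter=7 r=(0,0) succ=(0,0) retry=(0,0))
1 | t2 LOAD | counter=7 r=(0,7) succ=(0,0) retry=(0,0)
2 | t1 CAS | counter=7 r=(0,7) succ=(0,0) retry=(1,0)
3 | t2 LOAD | counter=7 r=(0,7) succ=(0,0) retry=(1,0)
4 | t1 LOAD | counter=7 r=(7,7) succ=(0,0) retry=(1,0)
5 | t2 CAS | counter=8 r=(7,7) succ=(0,1) retry=(1,0)
6 | t1 CAS | counter=8 r=(7,7) succ=(0,1) retry=(2,0)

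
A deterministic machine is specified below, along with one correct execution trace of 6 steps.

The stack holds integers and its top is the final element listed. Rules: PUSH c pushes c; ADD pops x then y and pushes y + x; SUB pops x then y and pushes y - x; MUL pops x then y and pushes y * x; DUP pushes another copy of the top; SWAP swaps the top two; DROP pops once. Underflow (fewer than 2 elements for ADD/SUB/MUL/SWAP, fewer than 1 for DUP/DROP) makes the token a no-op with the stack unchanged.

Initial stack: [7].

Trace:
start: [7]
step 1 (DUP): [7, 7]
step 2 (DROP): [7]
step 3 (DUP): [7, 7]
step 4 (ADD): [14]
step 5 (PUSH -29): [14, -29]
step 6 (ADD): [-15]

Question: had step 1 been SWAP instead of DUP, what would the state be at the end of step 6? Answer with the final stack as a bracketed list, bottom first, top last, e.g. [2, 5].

(re-executing from step 1 with the substitution; state before step 1: [7])
step 1 (SWAP): [7]
step 2 (DROP): []
step 3 (DUP): []
step 4 (ADD): []
step 5 (PUSH -29): [-29]
step 6 (ADD): [-29]

[-29]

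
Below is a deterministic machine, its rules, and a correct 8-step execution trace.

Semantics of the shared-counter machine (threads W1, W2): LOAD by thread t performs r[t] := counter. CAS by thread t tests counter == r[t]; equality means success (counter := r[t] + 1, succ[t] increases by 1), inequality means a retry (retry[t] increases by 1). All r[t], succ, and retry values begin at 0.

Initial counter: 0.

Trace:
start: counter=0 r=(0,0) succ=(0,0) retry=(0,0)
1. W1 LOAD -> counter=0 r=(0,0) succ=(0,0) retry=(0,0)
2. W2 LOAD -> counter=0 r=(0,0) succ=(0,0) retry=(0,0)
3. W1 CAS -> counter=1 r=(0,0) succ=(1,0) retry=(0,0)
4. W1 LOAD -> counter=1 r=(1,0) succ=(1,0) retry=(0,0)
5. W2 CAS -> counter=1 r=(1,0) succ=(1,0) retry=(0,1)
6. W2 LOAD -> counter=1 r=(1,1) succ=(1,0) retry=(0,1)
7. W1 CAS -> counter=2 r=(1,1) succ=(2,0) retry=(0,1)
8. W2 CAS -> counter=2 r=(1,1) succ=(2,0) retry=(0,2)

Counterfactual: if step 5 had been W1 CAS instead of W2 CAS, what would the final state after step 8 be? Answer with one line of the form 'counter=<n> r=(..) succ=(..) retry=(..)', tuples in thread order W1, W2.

counter=3 r=(1,2) succ=(2,1) retry=(1,0)

(re-executing from step 5 with the substitution; state before step 5: counter=1 r=(1,0) succ=(1,0) retry=(0,0))
5. W1 CAS -> counter=2 r=(1,0) succ=(2,0) retry=(0,0)
6. W2 LOAD -> counter=2 r=(1,2) succ=(2,0) retry=(0,0)
7. W1 CAS -> counter=2 r=(1,2) succ=(2,0) retry=(1,0)
8. W2 CAS -> counter=3 r=(1,2) succ=(2,1) retry=(1,0)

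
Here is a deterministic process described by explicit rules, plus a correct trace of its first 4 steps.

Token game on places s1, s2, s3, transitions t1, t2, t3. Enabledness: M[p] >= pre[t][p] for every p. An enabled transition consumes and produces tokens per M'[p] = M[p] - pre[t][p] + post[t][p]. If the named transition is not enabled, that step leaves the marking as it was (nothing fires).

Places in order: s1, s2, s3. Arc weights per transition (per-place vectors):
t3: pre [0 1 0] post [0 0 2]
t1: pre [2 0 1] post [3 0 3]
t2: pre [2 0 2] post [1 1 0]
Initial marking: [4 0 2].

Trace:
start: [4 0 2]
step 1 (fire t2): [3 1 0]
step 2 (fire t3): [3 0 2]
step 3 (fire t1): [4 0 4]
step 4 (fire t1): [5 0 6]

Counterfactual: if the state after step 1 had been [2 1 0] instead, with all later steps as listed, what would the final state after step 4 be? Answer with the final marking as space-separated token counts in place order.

state after step 1 := [2 1 0]
step 2 (fire t3): [2 0 2]
step 3 (fire t1): [3 0 4]
step 4 (fire t1): [4 0 6]

4 0 6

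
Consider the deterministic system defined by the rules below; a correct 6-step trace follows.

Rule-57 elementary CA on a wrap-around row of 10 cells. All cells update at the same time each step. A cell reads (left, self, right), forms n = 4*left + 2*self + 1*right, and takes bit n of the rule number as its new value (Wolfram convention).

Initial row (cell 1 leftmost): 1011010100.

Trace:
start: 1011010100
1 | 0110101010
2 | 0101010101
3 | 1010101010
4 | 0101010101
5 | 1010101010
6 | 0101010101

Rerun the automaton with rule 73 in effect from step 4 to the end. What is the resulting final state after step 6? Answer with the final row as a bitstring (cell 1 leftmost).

0000000000

(re-executing steps 4..6 under rule 73; state before step 4: 1010101010)
4 | 0000000000
5 | 1111111111
6 | 0000000000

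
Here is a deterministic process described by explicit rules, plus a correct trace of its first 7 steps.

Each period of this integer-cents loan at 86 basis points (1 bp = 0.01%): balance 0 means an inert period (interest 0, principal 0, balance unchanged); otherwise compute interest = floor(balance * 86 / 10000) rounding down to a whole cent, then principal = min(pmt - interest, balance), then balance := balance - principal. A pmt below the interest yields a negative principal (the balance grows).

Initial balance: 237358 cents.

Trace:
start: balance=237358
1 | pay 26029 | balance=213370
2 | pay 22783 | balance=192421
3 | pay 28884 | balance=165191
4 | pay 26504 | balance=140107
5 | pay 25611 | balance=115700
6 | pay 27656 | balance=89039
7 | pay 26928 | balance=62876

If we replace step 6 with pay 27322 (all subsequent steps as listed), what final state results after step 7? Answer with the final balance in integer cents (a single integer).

63213

(re-executing from step 6 with the substitution; state before step 6: balance=115700)
6 | pay 27322 | balance=89373
7 | pay 26928 | balance=63213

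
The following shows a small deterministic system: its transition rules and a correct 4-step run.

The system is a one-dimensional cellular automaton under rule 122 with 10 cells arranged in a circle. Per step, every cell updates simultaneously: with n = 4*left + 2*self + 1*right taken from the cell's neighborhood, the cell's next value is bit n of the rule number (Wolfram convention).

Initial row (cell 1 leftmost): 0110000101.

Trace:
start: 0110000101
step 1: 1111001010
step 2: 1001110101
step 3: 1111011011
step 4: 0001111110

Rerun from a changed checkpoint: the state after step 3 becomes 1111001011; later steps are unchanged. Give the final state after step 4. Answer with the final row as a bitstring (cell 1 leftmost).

0001110110

state after step 3 := 1111001011
step 4: 0001110110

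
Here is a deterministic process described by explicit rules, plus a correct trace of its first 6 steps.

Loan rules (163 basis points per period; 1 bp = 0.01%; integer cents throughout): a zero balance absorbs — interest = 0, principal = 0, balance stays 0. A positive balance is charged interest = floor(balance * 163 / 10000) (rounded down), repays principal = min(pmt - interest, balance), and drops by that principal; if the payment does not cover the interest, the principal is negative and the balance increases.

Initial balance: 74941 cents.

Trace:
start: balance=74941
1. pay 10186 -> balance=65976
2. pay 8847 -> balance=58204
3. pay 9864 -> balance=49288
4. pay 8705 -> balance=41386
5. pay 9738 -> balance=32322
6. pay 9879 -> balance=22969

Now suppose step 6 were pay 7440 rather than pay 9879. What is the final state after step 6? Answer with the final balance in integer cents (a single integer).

(re-executing from step 6 with the substitution; state before step 6: balance=32322)
6. pay 7440 -> balance=25408

25408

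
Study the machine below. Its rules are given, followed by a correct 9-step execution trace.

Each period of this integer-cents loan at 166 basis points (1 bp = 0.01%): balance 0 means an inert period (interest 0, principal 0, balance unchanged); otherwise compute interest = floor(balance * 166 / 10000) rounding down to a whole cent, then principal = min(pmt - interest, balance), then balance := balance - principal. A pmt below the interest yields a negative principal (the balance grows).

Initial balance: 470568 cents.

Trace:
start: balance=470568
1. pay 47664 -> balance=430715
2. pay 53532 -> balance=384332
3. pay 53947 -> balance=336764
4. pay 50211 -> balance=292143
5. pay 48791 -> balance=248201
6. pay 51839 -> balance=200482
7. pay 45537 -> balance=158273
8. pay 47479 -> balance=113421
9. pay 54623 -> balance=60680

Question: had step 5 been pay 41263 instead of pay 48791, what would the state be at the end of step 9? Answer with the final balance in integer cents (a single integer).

(re-executing from step 5 with the substitution; state before step 5: balance=292143)
5. pay 41263 -> balance=255729
6. pay 51839 -> balance=208135
7. pay 45537 -> balance=166053
8. pay 47479 -> balance=121330
9. pay 54623 -> balance=68721

68721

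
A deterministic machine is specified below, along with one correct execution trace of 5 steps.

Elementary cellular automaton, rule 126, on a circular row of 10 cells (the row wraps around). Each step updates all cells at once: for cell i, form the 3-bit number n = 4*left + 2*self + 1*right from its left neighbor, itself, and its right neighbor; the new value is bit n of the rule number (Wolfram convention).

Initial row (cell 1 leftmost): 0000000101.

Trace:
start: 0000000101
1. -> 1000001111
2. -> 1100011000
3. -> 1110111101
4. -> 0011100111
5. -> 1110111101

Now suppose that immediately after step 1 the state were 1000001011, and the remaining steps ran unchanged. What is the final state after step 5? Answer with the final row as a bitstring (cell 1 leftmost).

0110000011

state after step 1 := 1000001011
2. -> 1100011110
3. -> 1110110011
4. -> 0011111110
5. -> 0110000011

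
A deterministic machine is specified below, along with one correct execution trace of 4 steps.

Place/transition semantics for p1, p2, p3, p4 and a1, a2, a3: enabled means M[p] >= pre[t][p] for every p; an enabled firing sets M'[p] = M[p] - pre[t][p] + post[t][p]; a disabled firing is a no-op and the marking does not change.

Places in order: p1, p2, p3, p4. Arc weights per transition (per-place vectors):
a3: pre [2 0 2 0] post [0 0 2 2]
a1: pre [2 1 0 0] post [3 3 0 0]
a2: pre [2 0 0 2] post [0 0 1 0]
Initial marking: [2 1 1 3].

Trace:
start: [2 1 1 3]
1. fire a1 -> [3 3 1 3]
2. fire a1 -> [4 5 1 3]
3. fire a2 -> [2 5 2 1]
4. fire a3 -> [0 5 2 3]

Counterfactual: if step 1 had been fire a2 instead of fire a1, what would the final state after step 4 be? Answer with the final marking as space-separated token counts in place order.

0 1 2 1

(re-executing from step 1 with the substitution; state before step 1: [2 1 1 3])
1. fire a2 -> [0 1 2 1]
2. fire a1 -> [0 1 2 1]
3. fire a2 -> [0 1 2 1]
4. fire a3 -> [0 1 2 1]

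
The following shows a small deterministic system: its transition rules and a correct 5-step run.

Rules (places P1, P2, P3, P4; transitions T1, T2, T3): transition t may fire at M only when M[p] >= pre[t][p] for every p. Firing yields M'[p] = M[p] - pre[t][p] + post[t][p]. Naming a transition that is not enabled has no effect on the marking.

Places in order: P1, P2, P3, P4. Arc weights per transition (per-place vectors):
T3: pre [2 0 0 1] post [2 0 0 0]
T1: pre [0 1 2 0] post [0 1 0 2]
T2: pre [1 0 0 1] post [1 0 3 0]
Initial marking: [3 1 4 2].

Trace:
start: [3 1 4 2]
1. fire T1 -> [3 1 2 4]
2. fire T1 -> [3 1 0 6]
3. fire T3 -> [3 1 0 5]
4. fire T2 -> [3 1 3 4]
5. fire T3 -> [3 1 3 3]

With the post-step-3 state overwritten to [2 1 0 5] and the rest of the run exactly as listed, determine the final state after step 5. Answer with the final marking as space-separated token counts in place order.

2 1 3 3

state after step 3 := [2 1 0 5]
4. fire T2 -> [2 1 3 4]
5. fire T3 -> [2 1 3 3]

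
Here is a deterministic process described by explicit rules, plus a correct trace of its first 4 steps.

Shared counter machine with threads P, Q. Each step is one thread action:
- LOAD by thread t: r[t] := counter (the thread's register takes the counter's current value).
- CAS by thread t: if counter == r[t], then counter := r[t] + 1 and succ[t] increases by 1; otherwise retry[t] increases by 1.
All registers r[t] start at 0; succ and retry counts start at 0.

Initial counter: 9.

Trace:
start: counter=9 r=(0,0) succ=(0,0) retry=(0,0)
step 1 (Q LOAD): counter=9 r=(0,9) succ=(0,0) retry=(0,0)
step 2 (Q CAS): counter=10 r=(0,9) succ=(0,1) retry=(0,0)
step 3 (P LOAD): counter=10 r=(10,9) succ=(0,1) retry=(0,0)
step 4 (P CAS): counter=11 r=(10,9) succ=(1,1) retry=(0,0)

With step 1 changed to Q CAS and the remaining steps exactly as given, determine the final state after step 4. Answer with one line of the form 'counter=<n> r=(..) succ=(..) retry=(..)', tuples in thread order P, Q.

counter=10 r=(9,0) succ=(1,0) retry=(0,2)

(re-executing from step 1 with the substitution; state before step 1: counter=9 r=(0,0) succ=(0,0) retry=(0,0))
step 1 (Q CAS): counter=9 r=(0,0) succ=(0,0) retry=(0,1)
step 2 (Q CAS): counter=9 r=(0,0) succ=(0,0) retry=(0,2)
step 3 (P LOAD): counter=9 r=(9,0) succ=(0,0) retry=(0,2)
step 4 (P CAS): counter=10 r=(9,0) succ=(1,0) retry=(0,2)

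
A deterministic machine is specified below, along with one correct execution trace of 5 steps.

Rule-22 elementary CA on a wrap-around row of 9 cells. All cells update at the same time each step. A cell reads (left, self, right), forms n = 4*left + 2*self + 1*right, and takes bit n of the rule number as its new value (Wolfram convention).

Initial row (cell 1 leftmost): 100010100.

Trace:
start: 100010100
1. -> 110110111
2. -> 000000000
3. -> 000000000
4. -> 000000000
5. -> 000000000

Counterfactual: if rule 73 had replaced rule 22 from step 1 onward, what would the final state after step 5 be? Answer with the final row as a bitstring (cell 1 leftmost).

111110110

(re-executing steps 1..5 under rule 73; state before step 1: 100010100)
1. -> 001000000
2. -> 100011111
3. -> 101010000
4. -> 000000110
5. -> 111110110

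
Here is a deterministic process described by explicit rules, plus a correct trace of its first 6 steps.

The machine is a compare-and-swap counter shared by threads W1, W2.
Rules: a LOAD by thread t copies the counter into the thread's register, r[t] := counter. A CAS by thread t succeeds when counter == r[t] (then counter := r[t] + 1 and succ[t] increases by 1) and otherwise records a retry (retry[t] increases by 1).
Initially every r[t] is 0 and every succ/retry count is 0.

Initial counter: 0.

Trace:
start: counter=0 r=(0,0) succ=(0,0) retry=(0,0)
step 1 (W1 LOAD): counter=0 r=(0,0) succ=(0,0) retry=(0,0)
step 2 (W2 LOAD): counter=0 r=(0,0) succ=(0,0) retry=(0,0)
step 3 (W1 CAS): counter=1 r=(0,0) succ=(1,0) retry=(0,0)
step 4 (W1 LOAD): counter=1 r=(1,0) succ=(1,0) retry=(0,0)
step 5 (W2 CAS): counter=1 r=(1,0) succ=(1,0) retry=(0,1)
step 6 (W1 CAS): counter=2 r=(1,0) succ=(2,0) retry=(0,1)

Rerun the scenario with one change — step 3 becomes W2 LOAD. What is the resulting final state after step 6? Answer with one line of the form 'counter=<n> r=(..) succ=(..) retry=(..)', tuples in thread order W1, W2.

(re-executing from step 3 with the substitution; state before step 3: counter=0 r=(0,0) succ=(0,0) retry=(0,0))
step 3 (W2 LOAD): counter=0 r=(0,0) succ=(0,0) retry=(0,0)
step 4 (W1 LOAD): counter=0 r=(0,0) succ=(0,0) retry=(0,0)
step 5 (W2 CAS): counter=1 r=(0,0) succ=(0,1) retry=(0,0)
step 6 (W1 CAS): counter=1 r=(0,0) succ=(0,1) retry=(1,0)

counter=1 r=(0,0) succ=(0,1) retry=(1,0)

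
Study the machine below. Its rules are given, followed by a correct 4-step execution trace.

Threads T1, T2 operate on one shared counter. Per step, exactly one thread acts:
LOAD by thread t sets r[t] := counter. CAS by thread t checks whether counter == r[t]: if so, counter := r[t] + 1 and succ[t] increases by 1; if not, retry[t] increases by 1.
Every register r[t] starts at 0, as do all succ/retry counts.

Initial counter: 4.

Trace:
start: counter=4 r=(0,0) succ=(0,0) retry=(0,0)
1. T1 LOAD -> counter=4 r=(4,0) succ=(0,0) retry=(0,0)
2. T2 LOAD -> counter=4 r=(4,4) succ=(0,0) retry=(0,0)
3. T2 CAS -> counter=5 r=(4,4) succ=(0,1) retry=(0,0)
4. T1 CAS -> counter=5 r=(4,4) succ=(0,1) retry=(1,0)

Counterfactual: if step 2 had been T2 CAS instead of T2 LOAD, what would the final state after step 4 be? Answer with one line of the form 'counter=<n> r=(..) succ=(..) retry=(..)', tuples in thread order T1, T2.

counter=5 r=(4,0) succ=(1,0) retry=(0,2)

(re-executing from step 2 with the substitution; state before step 2: counter=4 r=(4,0) succ=(0,0) retry=(0,0))
2. T2 CAS -> counter=4 r=(4,0) succ=(0,0) retry=(0,1)
3. T2 CAS -> counter=4 r=(4,0) succ=(0,0) retry=(0,2)
4. T1 CAS -> counter=5 r=(4,0) succ=(1,0) retry=(0,2)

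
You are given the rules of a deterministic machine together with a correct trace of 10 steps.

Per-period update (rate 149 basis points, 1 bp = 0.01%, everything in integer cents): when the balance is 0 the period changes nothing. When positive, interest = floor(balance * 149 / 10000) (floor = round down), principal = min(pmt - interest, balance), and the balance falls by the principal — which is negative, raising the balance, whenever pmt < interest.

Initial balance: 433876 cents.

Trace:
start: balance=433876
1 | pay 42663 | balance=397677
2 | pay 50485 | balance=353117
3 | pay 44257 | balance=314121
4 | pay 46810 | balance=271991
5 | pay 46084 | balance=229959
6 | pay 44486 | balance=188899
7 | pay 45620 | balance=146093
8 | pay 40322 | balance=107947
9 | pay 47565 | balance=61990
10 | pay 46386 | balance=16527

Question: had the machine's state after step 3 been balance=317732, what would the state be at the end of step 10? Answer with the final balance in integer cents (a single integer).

state after step 3 := balance=317732
4 | pay 46810 | balance=275656
5 | pay 46084 | balance=233679
6 | pay 44486 | balance=192674
7 | pay 45620 | balance=149924
8 | pay 40322 | balance=111835
9 | pay 47565 | balance=65936
10 | pay 46386 | balance=20532

20532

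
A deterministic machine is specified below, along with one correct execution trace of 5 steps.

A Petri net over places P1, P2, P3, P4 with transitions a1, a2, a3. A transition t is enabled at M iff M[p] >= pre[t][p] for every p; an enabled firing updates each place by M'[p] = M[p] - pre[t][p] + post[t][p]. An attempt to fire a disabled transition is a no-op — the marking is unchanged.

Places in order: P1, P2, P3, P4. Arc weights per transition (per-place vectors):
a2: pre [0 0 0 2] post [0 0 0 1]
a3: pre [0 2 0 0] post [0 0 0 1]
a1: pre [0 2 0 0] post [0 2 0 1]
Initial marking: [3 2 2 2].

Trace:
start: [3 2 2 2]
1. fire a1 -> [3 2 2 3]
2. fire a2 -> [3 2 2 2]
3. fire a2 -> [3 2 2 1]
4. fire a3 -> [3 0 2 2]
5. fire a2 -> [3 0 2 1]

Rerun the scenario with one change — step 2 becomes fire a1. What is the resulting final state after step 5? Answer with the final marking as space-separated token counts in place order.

(re-executing from step 2 with the substitution; state before step 2: [3 2 2 3])
2. fire a1 -> [3 2 2 4]
3. fire a2 -> [3 2 2 3]
4. fire a3 -> [3 0 2 4]
5. fire a2 -> [3 0 2 3]

3 0 2 3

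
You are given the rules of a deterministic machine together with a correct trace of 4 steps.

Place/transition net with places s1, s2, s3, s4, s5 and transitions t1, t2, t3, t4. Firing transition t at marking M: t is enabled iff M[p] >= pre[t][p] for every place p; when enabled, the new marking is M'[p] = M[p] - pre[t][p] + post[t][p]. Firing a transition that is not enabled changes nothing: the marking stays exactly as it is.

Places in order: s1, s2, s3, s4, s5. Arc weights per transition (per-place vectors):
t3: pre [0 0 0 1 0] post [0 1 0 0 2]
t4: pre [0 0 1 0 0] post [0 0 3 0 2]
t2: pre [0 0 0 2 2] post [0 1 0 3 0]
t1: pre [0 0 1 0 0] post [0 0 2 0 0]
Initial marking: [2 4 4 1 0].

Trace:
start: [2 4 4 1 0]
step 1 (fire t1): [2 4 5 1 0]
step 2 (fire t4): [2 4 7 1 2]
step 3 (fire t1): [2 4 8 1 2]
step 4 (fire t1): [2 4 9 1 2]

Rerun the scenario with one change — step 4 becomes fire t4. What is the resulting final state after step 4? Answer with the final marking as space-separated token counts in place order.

(re-executing from step 4 with the substitution; state before step 4: [2 4 8 1 2])
step 4 (fire t4): [2 4 10 1 4]

2 4 10 1 4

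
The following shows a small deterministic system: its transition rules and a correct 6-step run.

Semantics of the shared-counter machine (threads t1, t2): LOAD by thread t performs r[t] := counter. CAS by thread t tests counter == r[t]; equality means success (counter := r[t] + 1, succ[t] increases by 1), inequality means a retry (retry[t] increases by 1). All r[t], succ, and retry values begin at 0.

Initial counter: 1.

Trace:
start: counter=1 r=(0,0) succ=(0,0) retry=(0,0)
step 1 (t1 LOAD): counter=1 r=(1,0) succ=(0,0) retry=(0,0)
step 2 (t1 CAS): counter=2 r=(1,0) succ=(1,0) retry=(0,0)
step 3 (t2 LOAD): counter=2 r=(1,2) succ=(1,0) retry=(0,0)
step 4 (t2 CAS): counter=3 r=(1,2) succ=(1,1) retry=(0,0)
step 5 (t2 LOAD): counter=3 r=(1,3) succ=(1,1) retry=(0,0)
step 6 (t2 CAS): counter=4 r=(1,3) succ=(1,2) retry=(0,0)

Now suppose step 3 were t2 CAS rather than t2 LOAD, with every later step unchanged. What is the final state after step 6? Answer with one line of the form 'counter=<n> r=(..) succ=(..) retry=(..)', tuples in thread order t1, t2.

(re-executing from step 3 with the substitution; state before step 3: counter=2 r=(1,0) succ=(1,0) retry=(0,0))
step 3 (t2 CAS): counter=2 r=(1,0) succ=(1,0) retry=(0,1)
step 4 (t2 CAS): counter=2 r=(1,0) succ=(1,0) retry=(0,2)
step 5 (t2 LOAD): counter=2 r=(1,2) succ=(1,0) retry=(0,2)
step 6 (t2 CAS): counter=3 r=(1,2) succ=(1,1) retry=(0,2)

counter=3 r=(1,2) succ=(1,1) retry=(0,2)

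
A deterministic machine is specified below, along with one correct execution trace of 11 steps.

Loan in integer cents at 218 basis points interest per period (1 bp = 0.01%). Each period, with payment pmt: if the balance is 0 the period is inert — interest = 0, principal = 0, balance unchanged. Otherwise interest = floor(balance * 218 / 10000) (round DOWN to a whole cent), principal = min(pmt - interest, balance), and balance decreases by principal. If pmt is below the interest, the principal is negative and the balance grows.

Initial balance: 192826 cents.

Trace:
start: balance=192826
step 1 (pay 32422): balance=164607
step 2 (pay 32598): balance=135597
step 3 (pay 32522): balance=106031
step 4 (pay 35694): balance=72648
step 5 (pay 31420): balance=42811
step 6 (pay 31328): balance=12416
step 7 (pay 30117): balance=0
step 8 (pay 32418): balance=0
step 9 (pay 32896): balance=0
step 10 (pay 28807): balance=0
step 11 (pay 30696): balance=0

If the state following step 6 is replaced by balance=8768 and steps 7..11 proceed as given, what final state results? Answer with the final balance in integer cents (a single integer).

0

state after step 6 := balance=8768
step 7 (pay 30117): balance=0
step 8 (pay 32418): balance=0
step 9 (pay 32896): balance=0
step 10 (pay 28807): balance=0
step 11 (pay 30696): balance=0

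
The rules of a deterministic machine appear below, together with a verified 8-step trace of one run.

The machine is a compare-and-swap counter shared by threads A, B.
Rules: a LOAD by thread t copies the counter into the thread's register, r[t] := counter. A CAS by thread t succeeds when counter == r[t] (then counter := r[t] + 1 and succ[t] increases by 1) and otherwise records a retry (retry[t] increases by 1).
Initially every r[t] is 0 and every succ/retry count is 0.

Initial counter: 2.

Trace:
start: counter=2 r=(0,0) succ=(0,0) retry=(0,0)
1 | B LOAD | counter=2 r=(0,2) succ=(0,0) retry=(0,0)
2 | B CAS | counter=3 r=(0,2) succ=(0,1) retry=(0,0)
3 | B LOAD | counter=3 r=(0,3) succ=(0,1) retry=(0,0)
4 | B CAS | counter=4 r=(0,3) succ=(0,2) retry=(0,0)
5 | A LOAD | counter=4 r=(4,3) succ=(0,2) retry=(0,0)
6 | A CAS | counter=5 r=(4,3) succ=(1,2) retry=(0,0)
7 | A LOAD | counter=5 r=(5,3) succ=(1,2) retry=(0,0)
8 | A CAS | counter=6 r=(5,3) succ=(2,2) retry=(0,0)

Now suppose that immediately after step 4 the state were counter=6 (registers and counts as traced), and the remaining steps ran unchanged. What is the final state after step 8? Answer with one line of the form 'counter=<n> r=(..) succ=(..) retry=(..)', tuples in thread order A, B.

state after step 4 := counter=6 r=(0,3) succ=(0,2) retry=(0,0)
5 | A LOAD | counter=6 r=(6,3) succ=(0,2) retry=(0,0)
6 | A CAS | counter=7 r=(6,3) succ=(1,2) retry=(0,0)
7 | A LOAD | counter=7 r=(7,3) succ=(1,2) retry=(0,0)
8 | A CAS | counter=8 r=(7,3) succ=(2,2) retry=(0,0)

counter=8 r=(7,3) succ=(2,2) retry=(0,0)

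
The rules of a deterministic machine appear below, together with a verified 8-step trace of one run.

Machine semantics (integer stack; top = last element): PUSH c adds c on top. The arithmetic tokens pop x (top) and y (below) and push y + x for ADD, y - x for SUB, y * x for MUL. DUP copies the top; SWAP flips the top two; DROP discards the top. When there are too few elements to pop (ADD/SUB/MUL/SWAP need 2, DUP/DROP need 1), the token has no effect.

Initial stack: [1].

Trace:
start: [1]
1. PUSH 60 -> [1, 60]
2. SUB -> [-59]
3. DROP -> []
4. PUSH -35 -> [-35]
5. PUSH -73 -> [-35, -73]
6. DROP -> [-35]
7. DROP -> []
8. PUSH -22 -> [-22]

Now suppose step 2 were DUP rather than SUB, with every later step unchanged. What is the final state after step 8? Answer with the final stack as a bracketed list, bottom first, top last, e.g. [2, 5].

(re-executing from step 2 with the substitution; state before step 2: [1, 60])
2. DUP -> [1, 60, 60]
3. DROP -> [1, 60]
4. PUSH -35 -> [1, 60, -35]
5. PUSH -73 -> [1, 60, -35, -73]
6. DROP -> [1, 60, -35]
7. DROP -> [1, 60]
8. PUSH -22 -> [1, 60, -22]

[1, 60, -22]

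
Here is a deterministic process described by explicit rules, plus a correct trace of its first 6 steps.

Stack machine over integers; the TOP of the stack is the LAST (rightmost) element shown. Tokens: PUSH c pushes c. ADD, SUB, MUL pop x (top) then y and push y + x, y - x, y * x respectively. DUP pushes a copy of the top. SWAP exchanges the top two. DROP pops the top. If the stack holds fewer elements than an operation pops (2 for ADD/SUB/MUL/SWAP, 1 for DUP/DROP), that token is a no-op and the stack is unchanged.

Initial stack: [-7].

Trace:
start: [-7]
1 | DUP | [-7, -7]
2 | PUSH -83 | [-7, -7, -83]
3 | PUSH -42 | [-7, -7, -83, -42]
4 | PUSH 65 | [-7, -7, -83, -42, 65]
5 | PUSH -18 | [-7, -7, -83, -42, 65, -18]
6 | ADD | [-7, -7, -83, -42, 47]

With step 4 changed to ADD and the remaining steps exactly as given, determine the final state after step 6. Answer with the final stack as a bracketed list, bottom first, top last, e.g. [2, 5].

[-7, -7, -143]

(re-executing from step 4 with the substitution; state before step 4: [-7, -7, -83, -42])
4 | ADD | [-7, -7, -125]
5 | PUSH -18 | [-7, -7, -125, -18]
6 | ADD | [-7, -7, -143]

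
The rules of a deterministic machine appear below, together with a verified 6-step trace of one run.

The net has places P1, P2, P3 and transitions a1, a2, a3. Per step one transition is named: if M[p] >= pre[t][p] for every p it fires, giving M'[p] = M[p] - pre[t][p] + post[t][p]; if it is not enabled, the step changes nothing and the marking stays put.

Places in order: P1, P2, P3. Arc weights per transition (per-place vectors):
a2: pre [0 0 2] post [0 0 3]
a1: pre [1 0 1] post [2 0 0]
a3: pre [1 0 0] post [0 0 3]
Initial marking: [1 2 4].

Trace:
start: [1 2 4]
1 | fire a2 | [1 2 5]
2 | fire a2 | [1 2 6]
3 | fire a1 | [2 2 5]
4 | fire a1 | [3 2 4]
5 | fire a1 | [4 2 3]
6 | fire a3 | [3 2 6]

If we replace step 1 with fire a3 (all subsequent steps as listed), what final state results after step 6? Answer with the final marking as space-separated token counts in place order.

(re-executing from step 1 with the substitution; state before step 1: [1 2 4])
1 | fire a3 | [0 2 7]
2 | fire a2 | [0 2 8]
3 | fire a1 | [0 2 8]
4 | fire a1 | [0 2 8]
5 | fire a1 | [0 2 8]
6 | fire a3 | [0 2 8]

0 2 8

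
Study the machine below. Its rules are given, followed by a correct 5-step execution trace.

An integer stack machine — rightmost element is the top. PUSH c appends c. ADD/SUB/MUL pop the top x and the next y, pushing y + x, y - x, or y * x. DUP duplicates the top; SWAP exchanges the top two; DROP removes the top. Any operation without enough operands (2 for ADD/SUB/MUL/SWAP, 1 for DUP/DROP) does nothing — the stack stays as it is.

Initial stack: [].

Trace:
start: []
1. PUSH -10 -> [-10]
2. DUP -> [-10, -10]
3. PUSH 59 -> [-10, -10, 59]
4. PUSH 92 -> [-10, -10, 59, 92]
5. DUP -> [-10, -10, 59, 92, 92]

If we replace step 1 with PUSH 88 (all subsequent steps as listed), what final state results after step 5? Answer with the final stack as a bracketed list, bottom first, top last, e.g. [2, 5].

(re-executing from step 1 with the substitution; state before step 1: [])
1. PUSH 88 -> [88]
2. DUP -> [88, 88]
3. PUSH 59 -> [88, 88, 59]
4. PUSH 92 -> [88, 88, 59, 92]
5. DUP -> [88, 88, 59, 92, 92]

[88, 88, 59, 92, 92]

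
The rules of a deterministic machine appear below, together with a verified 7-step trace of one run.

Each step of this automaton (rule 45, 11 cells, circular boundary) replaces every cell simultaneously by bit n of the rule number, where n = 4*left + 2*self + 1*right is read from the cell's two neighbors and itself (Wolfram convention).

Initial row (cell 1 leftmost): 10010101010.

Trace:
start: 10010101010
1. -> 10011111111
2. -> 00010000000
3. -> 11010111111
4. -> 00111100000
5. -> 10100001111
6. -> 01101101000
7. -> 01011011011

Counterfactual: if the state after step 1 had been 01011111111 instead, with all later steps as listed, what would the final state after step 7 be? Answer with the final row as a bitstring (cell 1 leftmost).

00110110110

state after step 1 := 01011111111
2. -> 11110000000
3. -> 10000111110
4. -> 10110100001
5. -> 01101101101
6. -> 11011011011
7. -> 00110110110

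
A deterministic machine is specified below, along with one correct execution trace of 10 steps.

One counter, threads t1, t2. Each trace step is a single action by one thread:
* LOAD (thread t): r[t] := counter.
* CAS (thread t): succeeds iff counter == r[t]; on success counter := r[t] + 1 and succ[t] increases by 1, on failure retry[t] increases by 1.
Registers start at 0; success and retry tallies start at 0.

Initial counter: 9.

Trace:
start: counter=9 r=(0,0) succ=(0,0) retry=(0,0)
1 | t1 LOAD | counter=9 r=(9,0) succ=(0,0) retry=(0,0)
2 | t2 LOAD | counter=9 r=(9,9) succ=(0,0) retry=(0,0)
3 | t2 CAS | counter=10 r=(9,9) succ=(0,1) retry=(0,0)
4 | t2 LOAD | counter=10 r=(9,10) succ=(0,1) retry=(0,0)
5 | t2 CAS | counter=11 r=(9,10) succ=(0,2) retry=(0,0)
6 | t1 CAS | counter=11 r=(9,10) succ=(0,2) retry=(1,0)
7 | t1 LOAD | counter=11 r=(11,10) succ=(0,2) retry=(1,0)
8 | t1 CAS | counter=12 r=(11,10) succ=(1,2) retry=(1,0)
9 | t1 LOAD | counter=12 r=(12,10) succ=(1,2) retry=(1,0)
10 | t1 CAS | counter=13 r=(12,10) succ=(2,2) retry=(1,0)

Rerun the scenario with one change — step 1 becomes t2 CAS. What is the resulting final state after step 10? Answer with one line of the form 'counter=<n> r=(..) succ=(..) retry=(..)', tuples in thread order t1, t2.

(re-executing from step 1 with the substitution; state before step 1: counter=9 r=(0,0) succ=(0,0) retry=(0,0))
1 | t2 CAS | counter=9 r=(0,0) succ=(0,0) retry=(0,1)
2 | t2 LOAD | counter=9 r=(0,9) succ=(0,0) retry=(0,1)
3 | t2 CAS | counter=10 r=(0,9) succ=(0,1) retry=(0,1)
4 | t2 LOAD | counter=10 r=(0,10) succ=(0,1) retry=(0,1)
5 | t2 CAS | counter=11 r=(0,10) succ=(0,2) retry=(0,1)
6 | t1 CAS | counter=11 r=(0,10) succ=(0,2) retry=(1,1)
7 | t1 LOAD | counter=11 r=(11,10) succ=(0,2) retry=(1,1)
8 | t1 CAS | counter=12 r=(11,10) succ=(1,2) retry=(1,1)
9 | t1 LOAD | counter=12 r=(12,10) succ=(1,2) retry=(1,1)
10 | t1 CAS | counter=13 r=(12,10) succ=(2,2) retry=(1,1)

counter=13 r=(12,10) succ=(2,2) retry=(1,1)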